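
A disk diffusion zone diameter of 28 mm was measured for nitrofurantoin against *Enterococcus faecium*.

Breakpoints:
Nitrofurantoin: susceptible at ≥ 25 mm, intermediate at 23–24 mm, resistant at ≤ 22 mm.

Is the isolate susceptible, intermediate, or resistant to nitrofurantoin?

Nitrofurantoin: 28 mm is ≥ 25 mm → S

Susceptible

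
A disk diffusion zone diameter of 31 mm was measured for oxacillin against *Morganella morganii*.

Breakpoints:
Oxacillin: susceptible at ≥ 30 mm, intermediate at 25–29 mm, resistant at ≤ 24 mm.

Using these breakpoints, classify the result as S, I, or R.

Oxacillin (31 mm) ≥ 30 mm → Susceptible

Susceptible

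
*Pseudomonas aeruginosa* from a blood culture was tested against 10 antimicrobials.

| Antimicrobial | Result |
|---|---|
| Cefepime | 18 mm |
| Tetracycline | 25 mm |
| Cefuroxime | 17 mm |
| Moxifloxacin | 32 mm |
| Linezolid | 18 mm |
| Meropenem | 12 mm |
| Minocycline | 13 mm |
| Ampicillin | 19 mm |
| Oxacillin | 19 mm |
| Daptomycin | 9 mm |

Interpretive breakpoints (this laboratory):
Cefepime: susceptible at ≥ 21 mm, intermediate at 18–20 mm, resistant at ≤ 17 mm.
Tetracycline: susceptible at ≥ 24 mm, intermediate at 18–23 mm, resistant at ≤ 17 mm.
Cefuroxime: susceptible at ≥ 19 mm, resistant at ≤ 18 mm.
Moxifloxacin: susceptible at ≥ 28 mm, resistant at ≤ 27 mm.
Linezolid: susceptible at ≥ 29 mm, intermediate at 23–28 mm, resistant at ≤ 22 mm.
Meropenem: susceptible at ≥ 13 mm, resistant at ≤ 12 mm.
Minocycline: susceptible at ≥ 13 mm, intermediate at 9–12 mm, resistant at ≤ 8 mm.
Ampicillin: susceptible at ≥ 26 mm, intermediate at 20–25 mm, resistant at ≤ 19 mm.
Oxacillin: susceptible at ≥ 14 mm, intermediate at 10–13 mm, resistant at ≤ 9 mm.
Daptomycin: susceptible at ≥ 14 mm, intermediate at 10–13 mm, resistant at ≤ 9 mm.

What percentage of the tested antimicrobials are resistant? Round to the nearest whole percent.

Cefepime: 18 mm is in 18–20 mm ⇒ intermediate
Tetracycline (25 mm) ≥ 24 mm ⇒ susceptible
Cefuroxime 17 mm: ≤ 18 mm — resistant
Moxifloxacin (32 mm) ≥ 28 mm ⇒ susceptible
Linezolid (18 mm) ≤ 22 mm → R
Meropenem: 12 mm is ≤ 12 mm ⇒ resistant
Minocycline 13 mm: ≥ 13 mm → susceptible
Ampicillin 19 mm: ≤ 19 mm ⇒ Resistant
Oxacillin: 19 mm is ≥ 14 mm → S
Daptomycin: 9 mm is ≤ 9 mm ⇒ resistant
Resistant: 5/10

50%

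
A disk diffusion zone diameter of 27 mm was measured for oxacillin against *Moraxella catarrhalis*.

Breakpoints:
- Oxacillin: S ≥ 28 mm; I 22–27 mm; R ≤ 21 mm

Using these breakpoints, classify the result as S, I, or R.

Intermediate

Oxacillin (27 mm) in 22–27 mm → intermediate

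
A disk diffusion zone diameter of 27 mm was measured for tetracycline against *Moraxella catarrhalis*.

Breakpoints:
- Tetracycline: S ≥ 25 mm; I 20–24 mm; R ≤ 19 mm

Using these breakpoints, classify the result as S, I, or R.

Tetracycline (27 mm) ≥ 25 mm — Susceptible

Susceptible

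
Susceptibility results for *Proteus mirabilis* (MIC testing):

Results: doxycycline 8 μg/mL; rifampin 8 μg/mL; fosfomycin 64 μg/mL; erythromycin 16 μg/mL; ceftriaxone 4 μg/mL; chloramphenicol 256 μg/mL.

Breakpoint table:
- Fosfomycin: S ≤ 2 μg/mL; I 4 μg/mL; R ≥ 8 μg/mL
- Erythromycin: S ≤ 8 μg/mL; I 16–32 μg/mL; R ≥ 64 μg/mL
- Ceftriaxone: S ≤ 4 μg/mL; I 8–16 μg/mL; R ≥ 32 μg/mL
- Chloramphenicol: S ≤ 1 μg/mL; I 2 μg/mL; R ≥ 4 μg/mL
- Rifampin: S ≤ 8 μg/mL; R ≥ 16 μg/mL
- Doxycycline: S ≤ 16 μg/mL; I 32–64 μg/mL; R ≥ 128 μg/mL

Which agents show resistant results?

fosfomycin, chloramphenicol

Doxycycline (8 μg/mL) ≤ 16 μg/mL → S
Rifampin 8 μg/mL: ≤ 8 μg/mL → Susceptible
Fosfomycin: 64 μg/mL is ≥ 8 μg/mL → Resistant
Erythromycin: 16 μg/mL is in 16–32 μg/mL → Intermediate
Ceftriaxone 4 μg/mL: ≤ 4 μg/mL — Susceptible
Chloramphenicol (256 μg/mL) ≥ 4 μg/mL — Resistant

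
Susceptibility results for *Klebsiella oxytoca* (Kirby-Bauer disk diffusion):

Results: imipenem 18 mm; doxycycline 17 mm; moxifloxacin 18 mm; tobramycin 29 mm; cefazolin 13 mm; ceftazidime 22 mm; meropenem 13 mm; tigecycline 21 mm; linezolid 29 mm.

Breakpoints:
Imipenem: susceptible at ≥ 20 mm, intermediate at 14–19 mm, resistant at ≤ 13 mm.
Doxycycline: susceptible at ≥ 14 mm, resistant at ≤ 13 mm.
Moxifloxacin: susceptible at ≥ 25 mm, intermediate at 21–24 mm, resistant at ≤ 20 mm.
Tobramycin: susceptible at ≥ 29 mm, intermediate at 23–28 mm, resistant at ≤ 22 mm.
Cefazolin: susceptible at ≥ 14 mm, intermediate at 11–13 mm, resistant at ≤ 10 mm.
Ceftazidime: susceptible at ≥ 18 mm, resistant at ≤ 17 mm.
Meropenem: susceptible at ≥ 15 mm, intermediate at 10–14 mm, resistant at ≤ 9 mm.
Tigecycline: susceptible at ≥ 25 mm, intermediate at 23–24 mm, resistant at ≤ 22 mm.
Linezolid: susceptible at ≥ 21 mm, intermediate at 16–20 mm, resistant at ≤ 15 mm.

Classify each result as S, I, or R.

Imipenem 18 mm: in 14–19 mm ⇒ Intermediate
Doxycycline 17 mm: ≥ 14 mm → susceptible
Moxifloxacin: 18 mm is ≤ 20 mm — Resistant
Tobramycin (29 mm) ≥ 29 mm ⇒ Susceptible
Cefazolin (13 mm) in 11–13 mm — intermediate
Ceftazidime 22 mm: ≥ 18 mm ⇒ susceptible
Meropenem (13 mm) in 10–14 mm — intermediate
Tigecycline 21 mm: ≤ 22 mm ⇒ R
Linezolid 29 mm: ≥ 21 mm ⇒ susceptible

I, S, R, S, I, S, I, R, S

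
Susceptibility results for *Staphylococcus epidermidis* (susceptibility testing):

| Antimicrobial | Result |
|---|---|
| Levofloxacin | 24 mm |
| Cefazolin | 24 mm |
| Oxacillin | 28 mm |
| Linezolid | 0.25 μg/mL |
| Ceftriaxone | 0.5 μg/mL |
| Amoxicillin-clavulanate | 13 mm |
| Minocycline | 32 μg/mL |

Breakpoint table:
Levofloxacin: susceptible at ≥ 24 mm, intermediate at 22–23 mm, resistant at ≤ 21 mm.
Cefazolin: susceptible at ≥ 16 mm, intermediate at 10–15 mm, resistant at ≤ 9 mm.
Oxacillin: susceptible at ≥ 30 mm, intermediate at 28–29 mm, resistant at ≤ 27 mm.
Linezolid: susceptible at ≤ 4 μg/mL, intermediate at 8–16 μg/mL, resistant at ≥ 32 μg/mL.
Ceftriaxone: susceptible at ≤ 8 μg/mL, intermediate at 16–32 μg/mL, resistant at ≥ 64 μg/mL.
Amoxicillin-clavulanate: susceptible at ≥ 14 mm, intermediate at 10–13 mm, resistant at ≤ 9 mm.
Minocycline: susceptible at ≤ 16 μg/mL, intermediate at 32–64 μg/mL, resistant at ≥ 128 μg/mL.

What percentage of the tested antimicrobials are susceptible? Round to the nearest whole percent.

57%

Levofloxacin: 24 mm is ≥ 24 mm — Susceptible
Cefazolin: 24 mm is ≥ 16 mm → Susceptible
Oxacillin: 28 mm is in 28–29 mm ⇒ Intermediate
Linezolid 0.25 μg/mL: ≤ 4 μg/mL → S
Ceftriaxone: 0.5 μg/mL is ≤ 8 μg/mL — susceptible
Amoxicillin-clavulanate 13 mm: in 10–13 mm — I
Minocycline: 32 μg/mL is in 32–64 μg/mL — I
Susceptible: 4/7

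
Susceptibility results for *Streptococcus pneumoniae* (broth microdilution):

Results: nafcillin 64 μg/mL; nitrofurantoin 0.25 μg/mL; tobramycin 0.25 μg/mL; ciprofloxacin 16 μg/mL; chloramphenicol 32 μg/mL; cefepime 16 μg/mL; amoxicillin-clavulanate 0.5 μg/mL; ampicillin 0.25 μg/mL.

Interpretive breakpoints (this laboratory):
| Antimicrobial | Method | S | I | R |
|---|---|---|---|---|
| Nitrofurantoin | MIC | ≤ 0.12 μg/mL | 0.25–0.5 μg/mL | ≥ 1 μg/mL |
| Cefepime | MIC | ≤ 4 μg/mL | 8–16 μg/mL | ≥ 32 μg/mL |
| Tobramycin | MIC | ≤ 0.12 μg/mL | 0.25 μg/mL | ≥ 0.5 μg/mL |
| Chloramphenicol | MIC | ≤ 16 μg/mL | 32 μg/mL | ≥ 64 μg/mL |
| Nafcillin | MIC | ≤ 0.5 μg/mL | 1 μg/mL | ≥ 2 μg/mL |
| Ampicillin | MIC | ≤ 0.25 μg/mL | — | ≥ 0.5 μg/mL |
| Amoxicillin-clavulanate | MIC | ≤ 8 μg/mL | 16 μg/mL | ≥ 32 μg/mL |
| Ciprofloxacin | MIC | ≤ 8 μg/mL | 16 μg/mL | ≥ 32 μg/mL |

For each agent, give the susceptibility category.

Nafcillin 64 μg/mL: ≥ 2 μg/mL ⇒ R
Nitrofurantoin 0.25 μg/mL: in 0.25–0.5 μg/mL → Intermediate
Tobramycin (0.25 μg/mL) = 0.25 μg/mL ⇒ intermediate
Ciprofloxacin 16 μg/mL: = 16 μg/mL — I
Chloramphenicol (32 μg/mL) = 32 μg/mL ⇒ Intermediate
Cefepime (16 μg/mL) in 8–16 μg/mL → I
Amoxicillin-clavulanate: 0.5 μg/mL is ≤ 8 μg/mL ⇒ S
Ampicillin 0.25 μg/mL: ≤ 0.25 μg/mL → S

R, I, I, I, I, I, S, S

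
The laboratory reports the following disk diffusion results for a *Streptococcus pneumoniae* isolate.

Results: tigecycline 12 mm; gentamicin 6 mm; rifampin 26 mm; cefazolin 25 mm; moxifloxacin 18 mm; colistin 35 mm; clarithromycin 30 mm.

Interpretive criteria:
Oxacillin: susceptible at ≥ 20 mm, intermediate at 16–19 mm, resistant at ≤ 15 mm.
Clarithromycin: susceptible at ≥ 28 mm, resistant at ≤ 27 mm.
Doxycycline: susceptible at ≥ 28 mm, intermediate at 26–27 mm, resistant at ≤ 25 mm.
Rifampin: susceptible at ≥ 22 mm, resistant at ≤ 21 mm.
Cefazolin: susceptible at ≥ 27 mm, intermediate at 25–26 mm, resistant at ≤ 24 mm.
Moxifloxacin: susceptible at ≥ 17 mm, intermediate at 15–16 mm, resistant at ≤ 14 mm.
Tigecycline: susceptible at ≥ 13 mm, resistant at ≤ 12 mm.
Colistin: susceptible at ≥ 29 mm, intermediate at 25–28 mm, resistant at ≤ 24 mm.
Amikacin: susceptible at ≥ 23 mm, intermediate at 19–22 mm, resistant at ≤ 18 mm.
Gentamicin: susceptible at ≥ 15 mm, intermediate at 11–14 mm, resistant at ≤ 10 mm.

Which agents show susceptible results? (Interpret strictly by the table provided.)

rifampin, moxifloxacin, colistin, clarithromycin

Tigecycline 12 mm: ≤ 12 mm — Resistant
Gentamicin: 6 mm is ≤ 10 mm ⇒ Resistant
Rifampin (26 mm) ≥ 22 mm ⇒ Susceptible
Cefazolin: 25 mm is in 25–26 mm — intermediate
Moxifloxacin: 18 mm is ≥ 17 mm — susceptible
Colistin: 35 mm is ≥ 29 mm — susceptible
Clarithromycin (30 mm) ≥ 28 mm — Susceptible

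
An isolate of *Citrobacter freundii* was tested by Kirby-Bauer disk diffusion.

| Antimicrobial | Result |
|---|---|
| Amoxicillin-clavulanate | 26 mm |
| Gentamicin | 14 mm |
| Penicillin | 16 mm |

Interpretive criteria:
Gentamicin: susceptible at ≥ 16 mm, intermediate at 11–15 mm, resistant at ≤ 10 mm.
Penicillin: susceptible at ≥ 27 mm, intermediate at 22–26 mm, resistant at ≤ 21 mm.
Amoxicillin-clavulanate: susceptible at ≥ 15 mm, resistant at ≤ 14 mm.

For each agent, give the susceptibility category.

S, I, R

Amoxicillin-clavulanate: 26 mm is ≥ 15 mm — Susceptible
Gentamicin 14 mm: in 11–15 mm — Intermediate
Penicillin (16 mm) ≤ 21 mm → Resistant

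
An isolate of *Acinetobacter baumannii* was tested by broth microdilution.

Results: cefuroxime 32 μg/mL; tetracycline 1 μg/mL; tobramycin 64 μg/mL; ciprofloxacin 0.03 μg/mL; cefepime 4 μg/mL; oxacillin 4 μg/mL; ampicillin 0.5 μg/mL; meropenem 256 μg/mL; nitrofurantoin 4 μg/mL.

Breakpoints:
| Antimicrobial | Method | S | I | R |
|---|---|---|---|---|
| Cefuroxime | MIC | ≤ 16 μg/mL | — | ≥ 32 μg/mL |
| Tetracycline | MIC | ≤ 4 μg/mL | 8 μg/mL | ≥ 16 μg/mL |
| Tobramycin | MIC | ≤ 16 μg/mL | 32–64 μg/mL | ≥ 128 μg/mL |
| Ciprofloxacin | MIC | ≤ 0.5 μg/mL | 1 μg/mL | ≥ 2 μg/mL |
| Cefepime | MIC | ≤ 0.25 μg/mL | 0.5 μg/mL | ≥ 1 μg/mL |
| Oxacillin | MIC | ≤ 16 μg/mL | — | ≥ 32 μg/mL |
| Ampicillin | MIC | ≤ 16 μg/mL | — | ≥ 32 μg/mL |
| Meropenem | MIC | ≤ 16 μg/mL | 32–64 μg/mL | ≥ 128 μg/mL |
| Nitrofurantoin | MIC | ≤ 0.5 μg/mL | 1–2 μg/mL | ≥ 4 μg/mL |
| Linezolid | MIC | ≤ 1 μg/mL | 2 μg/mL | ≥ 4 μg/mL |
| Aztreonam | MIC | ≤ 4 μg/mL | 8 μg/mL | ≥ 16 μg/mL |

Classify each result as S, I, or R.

R, S, I, S, R, S, S, R, R

Cefuroxime (32 μg/mL) ≥ 32 μg/mL — resistant
Tetracycline: 1 μg/mL is ≤ 4 μg/mL — Susceptible
Tobramycin 64 μg/mL: in 32–64 μg/mL — I
Ciprofloxacin: 0.03 μg/mL is ≤ 0.5 μg/mL → susceptible
Cefepime (4 μg/mL) ≥ 1 μg/mL — Resistant
Oxacillin: 4 μg/mL is ≤ 16 μg/mL → Susceptible
Ampicillin: 0.5 μg/mL is ≤ 16 μg/mL → susceptible
Meropenem (256 μg/mL) ≥ 128 μg/mL — resistant
Nitrofurantoin: 4 μg/mL is ≥ 4 μg/mL ⇒ R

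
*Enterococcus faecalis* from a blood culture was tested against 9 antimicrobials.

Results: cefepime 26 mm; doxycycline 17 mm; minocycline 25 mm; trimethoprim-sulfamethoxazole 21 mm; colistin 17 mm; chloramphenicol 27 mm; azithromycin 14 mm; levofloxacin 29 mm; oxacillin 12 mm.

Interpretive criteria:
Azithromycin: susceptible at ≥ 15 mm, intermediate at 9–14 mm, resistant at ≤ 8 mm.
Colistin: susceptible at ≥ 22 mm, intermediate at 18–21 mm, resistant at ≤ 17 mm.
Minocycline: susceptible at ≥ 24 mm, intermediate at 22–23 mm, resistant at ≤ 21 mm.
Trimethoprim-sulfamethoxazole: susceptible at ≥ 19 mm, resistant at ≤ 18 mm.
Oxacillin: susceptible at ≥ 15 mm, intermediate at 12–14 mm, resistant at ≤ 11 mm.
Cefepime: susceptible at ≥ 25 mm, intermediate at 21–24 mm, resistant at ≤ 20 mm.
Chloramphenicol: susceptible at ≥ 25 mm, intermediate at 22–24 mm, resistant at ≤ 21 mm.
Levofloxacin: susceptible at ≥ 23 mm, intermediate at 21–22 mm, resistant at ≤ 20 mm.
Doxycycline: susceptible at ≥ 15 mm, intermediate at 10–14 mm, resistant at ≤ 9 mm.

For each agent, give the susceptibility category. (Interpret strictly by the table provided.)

S, S, S, S, R, S, I, S, I

Cefepime (26 mm) ≥ 25 mm ⇒ S
Doxycycline (17 mm) ≥ 15 mm ⇒ Susceptible
Minocycline 25 mm: ≥ 24 mm → S
Trimethoprim-sulfamethoxazole: 21 mm is ≥ 19 mm ⇒ S
Colistin 17 mm: ≤ 17 mm ⇒ resistant
Chloramphenicol (27 mm) ≥ 25 mm ⇒ Susceptible
Azithromycin: 14 mm is in 9–14 mm ⇒ I
Levofloxacin (29 mm) ≥ 23 mm — susceptible
Oxacillin (12 mm) in 12–14 mm → I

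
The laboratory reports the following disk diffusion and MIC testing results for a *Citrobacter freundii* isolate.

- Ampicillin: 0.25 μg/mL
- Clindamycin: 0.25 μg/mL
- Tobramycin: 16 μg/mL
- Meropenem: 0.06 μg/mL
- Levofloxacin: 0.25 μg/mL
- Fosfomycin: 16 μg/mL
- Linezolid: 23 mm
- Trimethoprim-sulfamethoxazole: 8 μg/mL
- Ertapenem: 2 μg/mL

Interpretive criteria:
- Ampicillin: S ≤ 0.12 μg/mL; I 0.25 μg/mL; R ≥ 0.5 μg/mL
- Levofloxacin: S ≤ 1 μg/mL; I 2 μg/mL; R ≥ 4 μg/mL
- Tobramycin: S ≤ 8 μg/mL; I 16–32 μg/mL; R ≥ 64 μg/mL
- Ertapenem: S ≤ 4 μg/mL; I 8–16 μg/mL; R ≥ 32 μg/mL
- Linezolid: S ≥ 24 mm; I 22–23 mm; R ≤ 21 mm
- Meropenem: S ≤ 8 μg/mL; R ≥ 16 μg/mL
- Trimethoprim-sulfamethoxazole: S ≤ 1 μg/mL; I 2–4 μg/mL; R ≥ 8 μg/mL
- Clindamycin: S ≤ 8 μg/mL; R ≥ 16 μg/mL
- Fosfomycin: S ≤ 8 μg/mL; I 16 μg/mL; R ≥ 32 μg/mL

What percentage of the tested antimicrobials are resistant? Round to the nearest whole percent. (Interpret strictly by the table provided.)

Ampicillin 0.25 μg/mL: = 0.25 μg/mL — I
Clindamycin: 0.25 μg/mL is ≤ 8 μg/mL — Susceptible
Tobramycin (16 μg/mL) in 16–32 μg/mL → I
Meropenem: 0.06 μg/mL is ≤ 8 μg/mL → Susceptible
Levofloxacin (0.25 μg/mL) ≤ 1 μg/mL ⇒ susceptible
Fosfomycin (16 μg/mL) = 16 μg/mL → I
Linezolid 23 mm: in 22–23 mm → I
Trimethoprim-sulfamethoxazole: 8 μg/mL is ≥ 8 μg/mL — R
Ertapenem: 2 μg/mL is ≤ 4 μg/mL — S
Resistant: 1/9

11%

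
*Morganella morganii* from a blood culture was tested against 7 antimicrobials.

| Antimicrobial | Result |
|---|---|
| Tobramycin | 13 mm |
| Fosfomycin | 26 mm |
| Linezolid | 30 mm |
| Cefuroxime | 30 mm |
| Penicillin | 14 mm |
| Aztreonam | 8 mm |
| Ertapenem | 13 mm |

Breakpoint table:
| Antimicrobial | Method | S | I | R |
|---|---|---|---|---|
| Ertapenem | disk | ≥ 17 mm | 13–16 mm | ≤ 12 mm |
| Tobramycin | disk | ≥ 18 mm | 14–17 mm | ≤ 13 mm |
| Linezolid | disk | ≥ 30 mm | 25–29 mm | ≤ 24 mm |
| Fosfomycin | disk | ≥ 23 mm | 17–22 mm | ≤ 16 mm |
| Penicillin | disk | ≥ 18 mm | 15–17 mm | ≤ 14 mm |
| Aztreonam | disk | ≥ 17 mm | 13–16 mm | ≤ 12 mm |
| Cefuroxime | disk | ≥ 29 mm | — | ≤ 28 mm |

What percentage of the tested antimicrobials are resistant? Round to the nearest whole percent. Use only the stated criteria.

43%

Tobramycin: 13 mm is ≤ 13 mm — R
Fosfomycin: 26 mm is ≥ 23 mm — Susceptible
Linezolid (30 mm) ≥ 30 mm → S
Cefuroxime (30 mm) ≥ 29 mm ⇒ S
Penicillin (14 mm) ≤ 14 mm — resistant
Aztreonam: 8 mm is ≤ 12 mm → resistant
Ertapenem (13 mm) in 13–16 mm ⇒ Intermediate
Resistant: 3/7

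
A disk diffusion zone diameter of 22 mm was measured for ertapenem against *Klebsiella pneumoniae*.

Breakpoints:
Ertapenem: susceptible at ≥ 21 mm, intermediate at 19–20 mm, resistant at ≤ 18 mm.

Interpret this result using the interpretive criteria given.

Ertapenem 22 mm: ≥ 21 mm ⇒ S

S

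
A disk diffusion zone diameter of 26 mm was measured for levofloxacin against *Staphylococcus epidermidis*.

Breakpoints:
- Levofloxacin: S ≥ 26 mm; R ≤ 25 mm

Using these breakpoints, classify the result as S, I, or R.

Levofloxacin (26 mm) ≥ 26 mm — S

Susceptible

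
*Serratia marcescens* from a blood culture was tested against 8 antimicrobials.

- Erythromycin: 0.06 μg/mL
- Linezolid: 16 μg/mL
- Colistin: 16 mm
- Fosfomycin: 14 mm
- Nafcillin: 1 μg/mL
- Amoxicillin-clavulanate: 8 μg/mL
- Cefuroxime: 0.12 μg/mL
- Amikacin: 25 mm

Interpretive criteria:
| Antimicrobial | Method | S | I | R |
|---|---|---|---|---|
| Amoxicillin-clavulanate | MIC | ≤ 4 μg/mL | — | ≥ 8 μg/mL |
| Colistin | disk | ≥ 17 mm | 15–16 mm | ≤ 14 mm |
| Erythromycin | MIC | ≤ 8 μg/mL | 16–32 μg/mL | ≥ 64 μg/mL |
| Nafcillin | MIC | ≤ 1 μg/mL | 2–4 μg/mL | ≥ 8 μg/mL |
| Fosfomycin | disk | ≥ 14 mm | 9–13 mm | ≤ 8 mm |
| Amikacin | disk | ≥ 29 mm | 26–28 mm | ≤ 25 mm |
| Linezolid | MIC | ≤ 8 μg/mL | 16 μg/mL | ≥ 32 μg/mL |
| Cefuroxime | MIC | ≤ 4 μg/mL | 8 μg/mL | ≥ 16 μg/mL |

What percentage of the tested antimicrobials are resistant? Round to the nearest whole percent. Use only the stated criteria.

Erythromycin (0.06 μg/mL) ≤ 8 μg/mL → susceptible
Linezolid (16 μg/mL) = 16 μg/mL → intermediate
Colistin (16 mm) in 15–16 mm ⇒ Intermediate
Fosfomycin: 14 mm is ≥ 14 mm — S
Nafcillin (1 μg/mL) ≤ 1 μg/mL — susceptible
Amoxicillin-clavulanate 8 μg/mL: ≥ 8 μg/mL ⇒ R
Cefuroxime (0.12 μg/mL) ≤ 4 μg/mL → S
Amikacin: 25 mm is ≤ 25 mm → resistant
Resistant: 2/8

25%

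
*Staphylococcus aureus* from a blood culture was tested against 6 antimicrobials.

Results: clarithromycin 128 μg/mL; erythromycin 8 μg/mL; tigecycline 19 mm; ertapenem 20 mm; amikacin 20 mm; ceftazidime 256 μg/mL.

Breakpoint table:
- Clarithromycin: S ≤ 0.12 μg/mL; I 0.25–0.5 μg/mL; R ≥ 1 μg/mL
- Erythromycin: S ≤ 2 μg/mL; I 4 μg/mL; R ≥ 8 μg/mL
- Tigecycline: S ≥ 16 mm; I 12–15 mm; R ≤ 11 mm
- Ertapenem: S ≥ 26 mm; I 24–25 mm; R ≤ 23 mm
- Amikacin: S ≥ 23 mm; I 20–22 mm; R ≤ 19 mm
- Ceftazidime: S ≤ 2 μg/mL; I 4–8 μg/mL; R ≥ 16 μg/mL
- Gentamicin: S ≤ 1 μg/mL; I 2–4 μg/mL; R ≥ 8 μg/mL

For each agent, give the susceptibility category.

R, R, S, R, I, R

Clarithromycin (128 μg/mL) ≥ 1 μg/mL → R
Erythromycin (8 μg/mL) ≥ 8 μg/mL — resistant
Tigecycline: 19 mm is ≥ 16 mm ⇒ Susceptible
Ertapenem 20 mm: ≤ 23 mm ⇒ R
Amikacin (20 mm) in 20–22 mm — I
Ceftazidime: 256 μg/mL is ≥ 16 μg/mL ⇒ R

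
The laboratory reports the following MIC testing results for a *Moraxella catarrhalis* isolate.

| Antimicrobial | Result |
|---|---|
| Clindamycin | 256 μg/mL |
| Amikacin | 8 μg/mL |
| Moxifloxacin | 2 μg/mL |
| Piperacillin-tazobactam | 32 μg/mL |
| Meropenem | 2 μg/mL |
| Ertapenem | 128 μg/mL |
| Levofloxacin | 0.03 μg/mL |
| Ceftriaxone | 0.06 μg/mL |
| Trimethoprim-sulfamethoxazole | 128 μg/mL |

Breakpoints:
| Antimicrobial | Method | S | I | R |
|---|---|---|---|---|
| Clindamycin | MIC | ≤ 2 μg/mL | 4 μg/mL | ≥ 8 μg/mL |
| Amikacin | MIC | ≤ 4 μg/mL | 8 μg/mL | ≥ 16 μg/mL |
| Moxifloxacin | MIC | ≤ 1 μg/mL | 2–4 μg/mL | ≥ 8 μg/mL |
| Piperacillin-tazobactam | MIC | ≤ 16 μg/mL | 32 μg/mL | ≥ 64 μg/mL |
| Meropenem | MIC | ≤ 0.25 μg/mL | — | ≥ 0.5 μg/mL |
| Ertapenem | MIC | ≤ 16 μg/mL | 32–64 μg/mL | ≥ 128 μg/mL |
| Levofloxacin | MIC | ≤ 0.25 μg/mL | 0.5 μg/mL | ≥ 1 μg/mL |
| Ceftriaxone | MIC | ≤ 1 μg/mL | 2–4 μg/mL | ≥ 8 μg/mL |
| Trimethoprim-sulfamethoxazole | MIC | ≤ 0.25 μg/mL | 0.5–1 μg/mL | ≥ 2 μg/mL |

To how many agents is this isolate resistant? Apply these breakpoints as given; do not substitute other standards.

4

Clindamycin: 256 μg/mL is ≥ 8 μg/mL ⇒ Resistant
Amikacin (8 μg/mL) = 8 μg/mL — I
Moxifloxacin (2 μg/mL) in 2–4 μg/mL → I
Piperacillin-tazobactam: 32 μg/mL is = 32 μg/mL ⇒ I
Meropenem: 2 μg/mL is ≥ 0.5 μg/mL → R
Ertapenem (128 μg/mL) ≥ 128 μg/mL ⇒ Resistant
Levofloxacin (0.03 μg/mL) ≤ 0.25 μg/mL ⇒ S
Ceftriaxone: 0.06 μg/mL is ≤ 1 μg/mL → Susceptible
Trimethoprim-sulfamethoxazole 128 μg/mL: ≥ 2 μg/mL ⇒ Resistant
Resistant: 4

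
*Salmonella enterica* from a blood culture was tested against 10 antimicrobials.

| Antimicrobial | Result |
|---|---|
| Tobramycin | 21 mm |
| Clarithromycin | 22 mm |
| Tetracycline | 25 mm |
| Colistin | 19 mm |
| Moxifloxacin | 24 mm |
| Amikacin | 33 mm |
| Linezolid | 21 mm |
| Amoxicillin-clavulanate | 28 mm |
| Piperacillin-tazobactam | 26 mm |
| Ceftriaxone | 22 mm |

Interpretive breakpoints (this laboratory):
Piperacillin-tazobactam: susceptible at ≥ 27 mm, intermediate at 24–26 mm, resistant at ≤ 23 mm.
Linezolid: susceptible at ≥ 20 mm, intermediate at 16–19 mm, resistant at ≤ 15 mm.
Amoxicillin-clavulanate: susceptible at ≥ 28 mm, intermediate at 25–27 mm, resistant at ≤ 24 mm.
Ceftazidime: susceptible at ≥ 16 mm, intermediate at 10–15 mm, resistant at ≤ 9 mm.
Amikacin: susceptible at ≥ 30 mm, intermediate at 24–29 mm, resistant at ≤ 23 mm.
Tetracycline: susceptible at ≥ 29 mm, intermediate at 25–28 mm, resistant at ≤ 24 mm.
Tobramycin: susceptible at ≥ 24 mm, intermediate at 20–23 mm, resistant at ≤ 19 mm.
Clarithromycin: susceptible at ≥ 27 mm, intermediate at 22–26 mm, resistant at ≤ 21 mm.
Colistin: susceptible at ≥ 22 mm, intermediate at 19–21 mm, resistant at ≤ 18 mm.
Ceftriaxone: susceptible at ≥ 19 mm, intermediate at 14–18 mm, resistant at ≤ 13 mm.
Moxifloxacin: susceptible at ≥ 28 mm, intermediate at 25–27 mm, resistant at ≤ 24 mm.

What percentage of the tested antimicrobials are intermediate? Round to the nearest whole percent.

50%

Tobramycin 21 mm: in 20–23 mm — Intermediate
Clarithromycin (22 mm) in 22–26 mm — Intermediate
Tetracycline (25 mm) in 25–28 mm → Intermediate
Colistin: 19 mm is in 19–21 mm — I
Moxifloxacin: 24 mm is ≤ 24 mm → Resistant
Amikacin: 33 mm is ≥ 30 mm → susceptible
Linezolid (21 mm) ≥ 20 mm ⇒ Susceptible
Amoxicillin-clavulanate: 28 mm is ≥ 28 mm ⇒ Susceptible
Piperacillin-tazobactam: 26 mm is in 24–26 mm ⇒ Intermediate
Ceftriaxone 22 mm: ≥ 19 mm ⇒ S
Intermediate: 5/10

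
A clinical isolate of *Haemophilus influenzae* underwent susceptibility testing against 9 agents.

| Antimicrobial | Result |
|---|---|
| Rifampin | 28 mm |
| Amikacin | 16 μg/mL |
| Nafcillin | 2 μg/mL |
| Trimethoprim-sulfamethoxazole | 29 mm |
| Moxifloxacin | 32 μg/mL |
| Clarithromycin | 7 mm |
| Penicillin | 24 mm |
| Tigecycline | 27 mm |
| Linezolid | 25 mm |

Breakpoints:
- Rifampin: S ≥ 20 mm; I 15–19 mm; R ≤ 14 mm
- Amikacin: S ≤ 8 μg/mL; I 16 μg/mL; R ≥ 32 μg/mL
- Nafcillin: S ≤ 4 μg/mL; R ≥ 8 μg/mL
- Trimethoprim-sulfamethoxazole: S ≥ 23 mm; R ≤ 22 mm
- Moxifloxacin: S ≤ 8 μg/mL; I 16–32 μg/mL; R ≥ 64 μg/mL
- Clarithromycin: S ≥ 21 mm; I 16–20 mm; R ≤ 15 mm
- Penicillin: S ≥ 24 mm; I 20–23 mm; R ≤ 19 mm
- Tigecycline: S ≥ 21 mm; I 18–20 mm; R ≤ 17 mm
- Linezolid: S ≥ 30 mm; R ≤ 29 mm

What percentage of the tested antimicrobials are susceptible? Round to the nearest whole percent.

56%

Rifampin (28 mm) ≥ 20 mm — Susceptible
Amikacin 16 μg/mL: = 16 μg/mL ⇒ intermediate
Nafcillin 2 μg/mL: ≤ 4 μg/mL — susceptible
Trimethoprim-sulfamethoxazole 29 mm: ≥ 23 mm → susceptible
Moxifloxacin 32 μg/mL: in 16–32 μg/mL ⇒ intermediate
Clarithromycin (7 mm) ≤ 15 mm → R
Penicillin 24 mm: ≥ 24 mm ⇒ susceptible
Tigecycline: 27 mm is ≥ 21 mm ⇒ S
Linezolid (25 mm) ≤ 29 mm — R
Susceptible: 5/9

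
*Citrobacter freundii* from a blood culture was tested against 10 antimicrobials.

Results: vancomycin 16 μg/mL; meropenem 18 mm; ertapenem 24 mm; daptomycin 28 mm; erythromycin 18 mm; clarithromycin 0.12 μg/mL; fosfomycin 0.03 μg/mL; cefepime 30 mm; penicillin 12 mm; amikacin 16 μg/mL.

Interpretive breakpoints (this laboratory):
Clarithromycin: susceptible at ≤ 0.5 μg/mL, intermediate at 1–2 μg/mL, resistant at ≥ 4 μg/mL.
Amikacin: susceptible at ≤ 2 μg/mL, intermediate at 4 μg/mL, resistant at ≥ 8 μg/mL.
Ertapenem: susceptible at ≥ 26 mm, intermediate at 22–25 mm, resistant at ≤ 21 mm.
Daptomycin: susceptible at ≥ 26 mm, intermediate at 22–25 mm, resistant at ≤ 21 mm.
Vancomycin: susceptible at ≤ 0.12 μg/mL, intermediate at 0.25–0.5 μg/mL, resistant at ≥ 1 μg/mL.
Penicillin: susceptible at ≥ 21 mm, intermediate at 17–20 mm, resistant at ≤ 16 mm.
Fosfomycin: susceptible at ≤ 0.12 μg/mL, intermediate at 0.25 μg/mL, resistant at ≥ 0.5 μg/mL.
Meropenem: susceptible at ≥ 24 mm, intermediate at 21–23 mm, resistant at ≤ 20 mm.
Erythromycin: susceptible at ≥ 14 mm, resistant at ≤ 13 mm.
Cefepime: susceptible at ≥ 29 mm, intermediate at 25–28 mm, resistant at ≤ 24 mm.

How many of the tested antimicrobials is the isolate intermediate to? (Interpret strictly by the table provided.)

1

Vancomycin 16 μg/mL: ≥ 1 μg/mL ⇒ R
Meropenem 18 mm: ≤ 20 mm ⇒ Resistant
Ertapenem (24 mm) in 22–25 mm ⇒ I
Daptomycin 28 mm: ≥ 26 mm — S
Erythromycin 18 mm: ≥ 14 mm — susceptible
Clarithromycin: 0.12 μg/mL is ≤ 0.5 μg/mL — S
Fosfomycin (0.03 μg/mL) ≤ 0.12 μg/mL — Susceptible
Cefepime 30 mm: ≥ 29 mm ⇒ Susceptible
Penicillin: 12 mm is ≤ 16 mm — resistant
Amikacin 16 μg/mL: ≥ 8 μg/mL — Resistant
Intermediate: 1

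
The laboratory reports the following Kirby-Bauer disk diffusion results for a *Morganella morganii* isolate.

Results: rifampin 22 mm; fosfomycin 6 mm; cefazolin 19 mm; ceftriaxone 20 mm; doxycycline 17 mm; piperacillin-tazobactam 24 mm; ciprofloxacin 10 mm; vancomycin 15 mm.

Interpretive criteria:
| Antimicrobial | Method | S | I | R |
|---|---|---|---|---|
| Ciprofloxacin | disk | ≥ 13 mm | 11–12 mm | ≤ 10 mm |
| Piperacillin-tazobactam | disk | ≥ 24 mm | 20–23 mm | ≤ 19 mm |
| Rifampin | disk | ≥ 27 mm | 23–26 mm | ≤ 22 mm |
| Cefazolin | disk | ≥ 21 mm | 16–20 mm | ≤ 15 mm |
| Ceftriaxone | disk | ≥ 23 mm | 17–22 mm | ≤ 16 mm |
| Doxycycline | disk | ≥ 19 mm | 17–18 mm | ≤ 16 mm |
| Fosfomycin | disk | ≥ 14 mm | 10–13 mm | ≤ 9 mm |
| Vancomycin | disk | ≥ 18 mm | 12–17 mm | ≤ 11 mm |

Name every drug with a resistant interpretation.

Rifampin 22 mm: ≤ 22 mm → resistant
Fosfomycin (6 mm) ≤ 9 mm → R
Cefazolin (19 mm) in 16–20 mm ⇒ I
Ceftriaxone: 20 mm is in 17–22 mm — Intermediate
Doxycycline: 17 mm is in 17–18 mm — Intermediate
Piperacillin-tazobactam 24 mm: ≥ 24 mm ⇒ S
Ciprofloxacin: 10 mm is ≤ 10 mm — resistant
Vancomycin: 15 mm is in 12–17 mm → I

rifampin, fosfomycin, ciprofloxacin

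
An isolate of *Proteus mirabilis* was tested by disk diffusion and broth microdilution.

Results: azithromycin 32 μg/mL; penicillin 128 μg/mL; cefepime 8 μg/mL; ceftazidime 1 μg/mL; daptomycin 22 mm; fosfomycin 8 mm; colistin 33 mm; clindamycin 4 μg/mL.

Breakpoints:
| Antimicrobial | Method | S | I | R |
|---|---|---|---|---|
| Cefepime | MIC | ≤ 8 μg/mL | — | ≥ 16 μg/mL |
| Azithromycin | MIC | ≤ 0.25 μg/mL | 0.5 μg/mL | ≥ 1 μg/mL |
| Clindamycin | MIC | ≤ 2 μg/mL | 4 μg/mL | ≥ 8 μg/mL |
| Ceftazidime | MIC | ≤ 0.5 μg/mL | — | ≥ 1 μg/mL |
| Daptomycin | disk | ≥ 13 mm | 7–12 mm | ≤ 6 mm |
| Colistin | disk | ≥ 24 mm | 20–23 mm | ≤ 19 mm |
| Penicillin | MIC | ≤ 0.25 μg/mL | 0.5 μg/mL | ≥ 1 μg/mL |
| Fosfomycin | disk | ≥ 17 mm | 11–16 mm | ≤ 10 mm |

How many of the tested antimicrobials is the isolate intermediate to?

Azithromycin (32 μg/mL) ≥ 1 μg/mL → resistant
Penicillin 128 μg/mL: ≥ 1 μg/mL → resistant
Cefepime: 8 μg/mL is ≤ 8 μg/mL ⇒ S
Ceftazidime 1 μg/mL: ≥ 1 μg/mL → resistant
Daptomycin: 22 mm is ≥ 13 mm — susceptible
Fosfomycin (8 mm) ≤ 10 mm ⇒ R
Colistin: 33 mm is ≥ 24 mm — susceptible
Clindamycin: 4 μg/mL is = 4 μg/mL → intermediate
Intermediate: 1

1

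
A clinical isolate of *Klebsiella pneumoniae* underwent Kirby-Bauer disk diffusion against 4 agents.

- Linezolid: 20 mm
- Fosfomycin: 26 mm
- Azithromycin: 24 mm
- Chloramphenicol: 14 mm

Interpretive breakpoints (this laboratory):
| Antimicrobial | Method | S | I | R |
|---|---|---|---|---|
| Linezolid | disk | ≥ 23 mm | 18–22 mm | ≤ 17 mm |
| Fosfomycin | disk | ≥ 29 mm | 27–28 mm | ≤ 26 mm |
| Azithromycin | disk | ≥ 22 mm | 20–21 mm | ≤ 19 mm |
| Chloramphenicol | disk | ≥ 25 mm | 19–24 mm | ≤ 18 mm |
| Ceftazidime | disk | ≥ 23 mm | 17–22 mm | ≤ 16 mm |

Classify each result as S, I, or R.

I, R, S, R

Linezolid: 20 mm is in 18–22 mm → intermediate
Fosfomycin (26 mm) ≤ 26 mm ⇒ Resistant
Azithromycin 24 mm: ≥ 22 mm ⇒ susceptible
Chloramphenicol (14 mm) ≤ 18 mm ⇒ Resistant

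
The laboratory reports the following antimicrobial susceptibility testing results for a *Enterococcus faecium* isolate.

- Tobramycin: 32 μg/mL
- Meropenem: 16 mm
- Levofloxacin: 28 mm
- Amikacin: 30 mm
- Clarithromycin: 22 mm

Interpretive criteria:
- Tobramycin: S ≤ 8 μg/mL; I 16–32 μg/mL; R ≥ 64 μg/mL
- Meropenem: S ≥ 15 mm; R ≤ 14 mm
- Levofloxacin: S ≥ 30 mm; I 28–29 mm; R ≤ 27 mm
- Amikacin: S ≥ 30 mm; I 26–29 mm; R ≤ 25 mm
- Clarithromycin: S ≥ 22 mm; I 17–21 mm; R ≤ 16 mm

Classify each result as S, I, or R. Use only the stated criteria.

Tobramycin: 32 μg/mL is in 16–32 μg/mL — intermediate
Meropenem (16 mm) ≥ 15 mm — Susceptible
Levofloxacin: 28 mm is in 28–29 mm ⇒ intermediate
Amikacin (30 mm) ≥ 30 mm ⇒ S
Clarithromycin (22 mm) ≥ 22 mm → susceptible

I, S, I, S, S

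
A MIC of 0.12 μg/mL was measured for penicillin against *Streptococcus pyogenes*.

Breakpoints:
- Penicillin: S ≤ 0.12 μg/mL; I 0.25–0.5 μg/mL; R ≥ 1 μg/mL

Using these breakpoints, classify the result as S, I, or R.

S

Penicillin (0.12 μg/mL) ≤ 0.12 μg/mL → Susceptible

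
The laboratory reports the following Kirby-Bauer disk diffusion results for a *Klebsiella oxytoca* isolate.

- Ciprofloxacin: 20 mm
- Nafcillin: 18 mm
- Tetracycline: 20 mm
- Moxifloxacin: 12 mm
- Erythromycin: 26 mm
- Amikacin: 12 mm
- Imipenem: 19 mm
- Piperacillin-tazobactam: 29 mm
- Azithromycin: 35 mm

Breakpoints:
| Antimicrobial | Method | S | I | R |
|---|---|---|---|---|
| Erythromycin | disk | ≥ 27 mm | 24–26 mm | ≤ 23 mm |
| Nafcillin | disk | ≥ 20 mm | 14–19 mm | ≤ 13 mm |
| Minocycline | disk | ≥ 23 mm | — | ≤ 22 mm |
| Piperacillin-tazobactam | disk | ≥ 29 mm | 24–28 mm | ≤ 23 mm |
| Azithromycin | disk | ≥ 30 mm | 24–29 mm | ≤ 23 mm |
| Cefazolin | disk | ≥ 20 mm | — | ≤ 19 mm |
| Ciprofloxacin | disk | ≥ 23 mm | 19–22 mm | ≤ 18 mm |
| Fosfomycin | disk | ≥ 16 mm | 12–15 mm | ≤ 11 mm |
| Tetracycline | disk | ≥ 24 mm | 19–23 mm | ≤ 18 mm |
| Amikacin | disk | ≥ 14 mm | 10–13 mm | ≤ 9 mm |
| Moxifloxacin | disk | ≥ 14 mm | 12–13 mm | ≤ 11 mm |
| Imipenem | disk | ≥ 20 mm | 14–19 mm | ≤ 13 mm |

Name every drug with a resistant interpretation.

none

Ciprofloxacin: 20 mm is in 19–22 mm — Intermediate
Nafcillin: 18 mm is in 14–19 mm — Intermediate
Tetracycline 20 mm: in 19–23 mm → Intermediate
Moxifloxacin 12 mm: in 12–13 mm — I
Erythromycin (26 mm) in 24–26 mm ⇒ intermediate
Amikacin 12 mm: in 10–13 mm ⇒ Intermediate
Imipenem (19 mm) in 14–19 mm ⇒ intermediate
Piperacillin-tazobactam 29 mm: ≥ 29 mm — susceptible
Azithromycin: 35 mm is ≥ 30 mm — S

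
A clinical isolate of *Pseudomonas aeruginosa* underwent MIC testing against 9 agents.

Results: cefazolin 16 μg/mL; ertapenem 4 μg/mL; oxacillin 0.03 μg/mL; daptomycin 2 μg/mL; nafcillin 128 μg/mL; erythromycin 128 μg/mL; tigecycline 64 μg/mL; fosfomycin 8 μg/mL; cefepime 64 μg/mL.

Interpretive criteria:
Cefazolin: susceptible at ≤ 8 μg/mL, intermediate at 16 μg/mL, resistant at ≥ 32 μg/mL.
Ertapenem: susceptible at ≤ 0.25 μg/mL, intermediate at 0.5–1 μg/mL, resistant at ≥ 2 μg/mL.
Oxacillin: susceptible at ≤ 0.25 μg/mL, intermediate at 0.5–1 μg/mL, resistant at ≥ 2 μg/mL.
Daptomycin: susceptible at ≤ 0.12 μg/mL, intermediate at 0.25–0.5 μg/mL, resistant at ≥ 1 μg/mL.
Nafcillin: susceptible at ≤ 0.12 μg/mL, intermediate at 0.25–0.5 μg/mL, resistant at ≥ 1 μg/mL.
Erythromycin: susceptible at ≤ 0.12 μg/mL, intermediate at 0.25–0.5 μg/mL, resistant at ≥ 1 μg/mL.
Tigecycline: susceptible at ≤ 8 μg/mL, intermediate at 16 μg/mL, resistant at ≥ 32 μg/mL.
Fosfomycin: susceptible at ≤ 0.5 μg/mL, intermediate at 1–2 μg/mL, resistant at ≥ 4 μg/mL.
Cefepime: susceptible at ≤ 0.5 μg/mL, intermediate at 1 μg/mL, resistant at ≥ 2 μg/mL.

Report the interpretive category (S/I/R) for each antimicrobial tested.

Cefazolin 16 μg/mL: = 16 μg/mL → Intermediate
Ertapenem (4 μg/mL) ≥ 2 μg/mL → resistant
Oxacillin (0.03 μg/mL) ≤ 0.25 μg/mL — Susceptible
Daptomycin (2 μg/mL) ≥ 1 μg/mL → Resistant
Nafcillin 128 μg/mL: ≥ 1 μg/mL ⇒ Resistant
Erythromycin (128 μg/mL) ≥ 1 μg/mL → R
Tigecycline 64 μg/mL: ≥ 32 μg/mL — R
Fosfomycin: 8 μg/mL is ≥ 4 μg/mL → R
Cefepime: 64 μg/mL is ≥ 2 μg/mL → resistant

I, R, S, R, R, R, R, R, R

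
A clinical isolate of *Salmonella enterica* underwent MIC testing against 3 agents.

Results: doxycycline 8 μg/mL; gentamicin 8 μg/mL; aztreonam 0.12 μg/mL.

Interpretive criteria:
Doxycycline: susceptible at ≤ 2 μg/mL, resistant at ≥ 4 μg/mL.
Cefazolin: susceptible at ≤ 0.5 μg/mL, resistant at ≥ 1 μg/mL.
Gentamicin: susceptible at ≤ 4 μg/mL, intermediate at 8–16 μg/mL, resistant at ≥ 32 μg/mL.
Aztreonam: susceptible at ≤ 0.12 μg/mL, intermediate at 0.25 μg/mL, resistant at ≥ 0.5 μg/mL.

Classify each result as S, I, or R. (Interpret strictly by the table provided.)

Doxycycline 8 μg/mL: ≥ 4 μg/mL — R
Gentamicin: 8 μg/mL is in 8–16 μg/mL — Intermediate
Aztreonam 0.12 μg/mL: ≤ 0.12 μg/mL ⇒ susceptible

R, I, S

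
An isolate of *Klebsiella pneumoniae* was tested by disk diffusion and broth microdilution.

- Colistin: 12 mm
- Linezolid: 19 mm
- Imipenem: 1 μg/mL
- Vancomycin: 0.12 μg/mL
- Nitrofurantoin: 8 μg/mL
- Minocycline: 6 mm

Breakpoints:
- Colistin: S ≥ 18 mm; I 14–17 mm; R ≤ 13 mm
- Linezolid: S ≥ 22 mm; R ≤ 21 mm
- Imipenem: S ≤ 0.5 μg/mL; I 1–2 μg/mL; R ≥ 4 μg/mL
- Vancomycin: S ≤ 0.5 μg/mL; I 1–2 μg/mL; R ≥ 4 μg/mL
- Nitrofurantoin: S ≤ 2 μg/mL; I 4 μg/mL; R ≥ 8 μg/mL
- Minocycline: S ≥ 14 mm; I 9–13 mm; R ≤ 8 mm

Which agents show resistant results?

Colistin 12 mm: ≤ 13 mm ⇒ R
Linezolid 19 mm: ≤ 21 mm ⇒ Resistant
Imipenem 1 μg/mL: in 1–2 μg/mL → I
Vancomycin 0.12 μg/mL: ≤ 0.5 μg/mL ⇒ susceptible
Nitrofurantoin: 8 μg/mL is ≥ 8 μg/mL → resistant
Minocycline (6 mm) ≤ 8 mm ⇒ R

colistin, linezolid, nitrofurantoin, minocycline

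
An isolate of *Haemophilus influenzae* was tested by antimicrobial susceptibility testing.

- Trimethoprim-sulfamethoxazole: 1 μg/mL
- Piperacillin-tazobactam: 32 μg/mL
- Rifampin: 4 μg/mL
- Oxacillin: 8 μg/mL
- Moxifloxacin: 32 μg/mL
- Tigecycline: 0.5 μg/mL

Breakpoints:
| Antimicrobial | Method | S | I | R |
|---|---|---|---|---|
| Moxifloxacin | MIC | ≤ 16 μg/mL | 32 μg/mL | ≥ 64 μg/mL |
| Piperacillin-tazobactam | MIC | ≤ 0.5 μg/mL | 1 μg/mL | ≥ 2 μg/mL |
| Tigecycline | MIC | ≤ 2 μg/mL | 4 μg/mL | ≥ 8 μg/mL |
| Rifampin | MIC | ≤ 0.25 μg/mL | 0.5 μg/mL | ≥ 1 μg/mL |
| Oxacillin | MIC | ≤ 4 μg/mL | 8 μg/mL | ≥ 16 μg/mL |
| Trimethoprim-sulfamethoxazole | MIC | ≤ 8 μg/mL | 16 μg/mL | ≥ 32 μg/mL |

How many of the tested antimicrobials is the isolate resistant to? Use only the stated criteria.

2

Trimethoprim-sulfamethoxazole (1 μg/mL) ≤ 8 μg/mL — Susceptible
Piperacillin-tazobactam 32 μg/mL: ≥ 2 μg/mL — R
Rifampin: 4 μg/mL is ≥ 1 μg/mL → resistant
Oxacillin: 8 μg/mL is = 8 μg/mL ⇒ I
Moxifloxacin (32 μg/mL) = 32 μg/mL ⇒ intermediate
Tigecycline (0.5 μg/mL) ≤ 2 μg/mL ⇒ Susceptible
Resistant: 2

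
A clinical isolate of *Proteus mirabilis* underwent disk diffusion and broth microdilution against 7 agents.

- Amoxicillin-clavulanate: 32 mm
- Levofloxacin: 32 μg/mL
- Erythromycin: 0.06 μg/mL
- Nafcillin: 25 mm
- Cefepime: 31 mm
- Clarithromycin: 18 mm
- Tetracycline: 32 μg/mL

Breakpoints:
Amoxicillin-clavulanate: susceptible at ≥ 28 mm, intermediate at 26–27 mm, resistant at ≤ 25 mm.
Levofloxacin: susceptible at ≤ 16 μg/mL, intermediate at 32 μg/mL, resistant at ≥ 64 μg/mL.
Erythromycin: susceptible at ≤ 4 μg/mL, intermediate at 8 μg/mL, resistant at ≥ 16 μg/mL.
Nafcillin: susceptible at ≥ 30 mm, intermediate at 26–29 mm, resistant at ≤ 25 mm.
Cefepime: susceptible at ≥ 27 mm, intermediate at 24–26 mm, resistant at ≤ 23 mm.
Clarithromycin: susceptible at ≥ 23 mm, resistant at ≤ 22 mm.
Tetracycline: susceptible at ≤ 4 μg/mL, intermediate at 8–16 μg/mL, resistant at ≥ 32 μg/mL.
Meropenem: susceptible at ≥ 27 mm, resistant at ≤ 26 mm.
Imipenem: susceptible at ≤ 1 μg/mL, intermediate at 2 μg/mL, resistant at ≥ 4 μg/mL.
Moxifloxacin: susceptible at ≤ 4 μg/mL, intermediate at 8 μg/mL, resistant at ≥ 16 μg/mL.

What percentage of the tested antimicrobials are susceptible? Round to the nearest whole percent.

43%

Amoxicillin-clavulanate 32 mm: ≥ 28 mm → susceptible
Levofloxacin (32 μg/mL) = 32 μg/mL ⇒ intermediate
Erythromycin 0.06 μg/mL: ≤ 4 μg/mL ⇒ S
Nafcillin: 25 mm is ≤ 25 mm ⇒ Resistant
Cefepime (31 mm) ≥ 27 mm — susceptible
Clarithromycin 18 mm: ≤ 22 mm → R
Tetracycline 32 μg/mL: ≥ 32 μg/mL → Resistant
Susceptible: 3/7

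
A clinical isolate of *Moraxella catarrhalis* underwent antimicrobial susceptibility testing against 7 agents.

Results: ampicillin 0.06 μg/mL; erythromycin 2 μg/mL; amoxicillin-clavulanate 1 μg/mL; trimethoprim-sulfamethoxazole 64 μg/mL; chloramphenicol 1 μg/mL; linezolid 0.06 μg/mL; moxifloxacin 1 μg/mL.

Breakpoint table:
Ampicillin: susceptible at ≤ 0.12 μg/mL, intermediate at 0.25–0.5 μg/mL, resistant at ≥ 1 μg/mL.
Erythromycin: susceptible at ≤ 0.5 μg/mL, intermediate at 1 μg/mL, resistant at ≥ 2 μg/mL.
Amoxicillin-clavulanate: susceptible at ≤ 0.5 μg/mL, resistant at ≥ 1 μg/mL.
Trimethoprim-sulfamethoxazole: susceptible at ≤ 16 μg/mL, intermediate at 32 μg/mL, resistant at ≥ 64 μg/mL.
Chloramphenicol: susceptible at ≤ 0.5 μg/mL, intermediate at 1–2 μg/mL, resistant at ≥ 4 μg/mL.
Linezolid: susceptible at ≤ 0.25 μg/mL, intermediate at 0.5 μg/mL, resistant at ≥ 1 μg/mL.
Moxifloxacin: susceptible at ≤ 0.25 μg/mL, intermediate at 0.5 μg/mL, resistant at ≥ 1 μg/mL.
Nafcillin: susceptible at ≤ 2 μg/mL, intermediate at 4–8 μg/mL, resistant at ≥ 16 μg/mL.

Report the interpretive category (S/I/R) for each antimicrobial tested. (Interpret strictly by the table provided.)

Ampicillin 0.06 μg/mL: ≤ 0.12 μg/mL — susceptible
Erythromycin (2 μg/mL) ≥ 2 μg/mL ⇒ resistant
Amoxicillin-clavulanate: 1 μg/mL is ≥ 1 μg/mL → resistant
Trimethoprim-sulfamethoxazole: 64 μg/mL is ≥ 64 μg/mL — Resistant
Chloramphenicol 1 μg/mL: in 1–2 μg/mL → intermediate
Linezolid (0.06 μg/mL) ≤ 0.25 μg/mL — susceptible
Moxifloxacin: 1 μg/mL is ≥ 1 μg/mL — resistant

S, R, R, R, I, S, R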